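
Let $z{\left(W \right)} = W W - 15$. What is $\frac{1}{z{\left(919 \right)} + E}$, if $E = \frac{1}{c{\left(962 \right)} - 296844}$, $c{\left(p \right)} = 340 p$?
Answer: $\frac{30236}{25535692857} \approx 1.1841 \cdot 10^{-6}$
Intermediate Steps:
$E = \frac{1}{30236}$ ($E = \frac{1}{340 \cdot 962 - 296844} = \frac{1}{327080 - 296844} = \frac{1}{30236} \approx 3.3073 \cdot 10^{-5}$)
$z{\left(W \right)} = -15 + W^{2}$ ($z{\left(W \right)} = W^{2} - 15 = -15 + W^{2}$)
$\frac{1}{z{\left(919 \right)} + E} = \frac{1}{\left(-15 + 919^{2}\right) + \frac{1}{30236}} = \frac{1}{\left(-15 + 844561\right) + \frac{1}{30236}} = \frac{1}{844546 + \frac{1}{30236}} = \frac{1}{\frac{25535692857}{30236}} = \frac{30236}{25535692857}$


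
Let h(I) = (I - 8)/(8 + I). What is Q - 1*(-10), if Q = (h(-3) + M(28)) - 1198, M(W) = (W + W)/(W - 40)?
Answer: -17923/15 ≈ -1194.9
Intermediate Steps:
M(W) = 2*W/(-40 + W) (M(W) = (2*W)/(-40 + W) = 2*W/(-40 + W))
h(I) = (-8 + I)/(8 + I)
Q = -18073/15 (Q = ((-8 - 3)/(8 - 3) + 2*28/(-40 + 28)) - 1198 = (-11/5 + 2*28/(-12)) - 1198 = ((⅕)*(-11) + 2*28*(-1/12)) - 1198 = (-11/5 - 14/3) - 1198 = -103/15 - 1198 = -18073/15 ≈ -1204.9)
Q - 1*(-10) = -18073/15 - 1*(-10) = -18073/15 + 10 = -17923/15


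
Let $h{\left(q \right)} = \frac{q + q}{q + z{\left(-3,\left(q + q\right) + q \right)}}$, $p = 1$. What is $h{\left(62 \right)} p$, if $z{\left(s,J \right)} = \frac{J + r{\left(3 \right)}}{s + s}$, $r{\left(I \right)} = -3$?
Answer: $\frac{248}{63} \approx 3.9365$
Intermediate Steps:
$z{\left(s,J \right)} = \frac{-3 + J}{2 s}$ ($z{\left(s,J \right)} = \frac{J - 3}{s + s} = \frac{-3 + J}{2 s}$)
$h{\left(q \right)} = \frac{2 q}{\frac{1}{2} + \frac{q}{2}}$ ($h{\left(q \right)} = \frac{q + q}{q + \frac{-3 + \left(\left(q + q\right) + q\right)}{2 \left(-3\right)}} = \frac{2 q}{q + \frac{1}{2} \left(- \frac{1}{3}\right) \left(-3 + \left(2 q + q\right)\right)} = \frac{2 q}{q + \frac{1}{2} \left(- \frac{1}{3}\right) \left(-3 + 3 q\right)} = \frac{2 q}{q - \left(- \frac{1}{2} + \frac{q}{2}\right)} = \frac{2 q}{\frac{1}{2} + \frac{q}{2}}$)
$h{\left(62 \right)} p = 4 \cdot 62 \frac{1}{1 + 62} \cdot 1 = 4 \cdot 62 \cdot \frac{1}{63} \cdot 1 = \frac{248}{63} \cdot 1 = \frac{248}{63}$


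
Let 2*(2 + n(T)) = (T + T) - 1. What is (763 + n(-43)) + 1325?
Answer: 4085/2 ≈ 2042.5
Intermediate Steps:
n(T) = -5/2 + T (n(T) = -2 + ((T + T) - 1)/2 = -2 + (2*T - 1)/2 = -2 + (-1 + 2*T)/2 = -2 + (-½ + T) = -5/2 + T)
(763 + n(-43)) + 1325 = (763 + (-5/2 - 43)) + 1325 = (763 - 91/2) + 1325 = 1435/2 + 1325 = 4085/2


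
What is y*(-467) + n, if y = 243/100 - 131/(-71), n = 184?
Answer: -12868451/7100 ≈ -1812.5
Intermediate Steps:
y = 30353/7100 (y = 243*(1/100) - 131*(-1/71) = 243/100 + 131/71 = 30353/7100 ≈ 4.2751)
y*(-467) + n = (30353/7100)*(-467) + 184 = -14174851/7100 + 184 = -12868451/7100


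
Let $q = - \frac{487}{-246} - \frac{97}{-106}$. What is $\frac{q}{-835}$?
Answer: $- \frac{113}{32595} \approx -0.0034668$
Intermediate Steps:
$q = \frac{18871}{6519}$ ($q = \left(-487\right) \left(- \frac{1}{246}\right) - - \frac{97}{106} = \frac{487}{246} + \frac{97}{106} = \frac{18871}{6519} \approx 2.8948$)
$\frac{q}{-835} = \frac{18871}{6519 \left(-835\right)} = \frac{18871}{6519} \left(- \frac{1}{835}\right) = - \frac{113}{32595}$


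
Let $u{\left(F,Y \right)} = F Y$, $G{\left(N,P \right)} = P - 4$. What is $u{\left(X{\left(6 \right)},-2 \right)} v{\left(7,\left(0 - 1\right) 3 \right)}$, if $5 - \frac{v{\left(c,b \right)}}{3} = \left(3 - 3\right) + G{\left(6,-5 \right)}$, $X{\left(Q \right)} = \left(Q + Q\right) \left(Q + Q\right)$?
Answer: $-12096$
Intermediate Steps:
$G{\left(N,P \right)} = -4 + P$
$X{\left(Q \right)} = 4 Q^{2}$ ($X{\left(Q \right)} = 2 Q 2 Q = 4 Q^{2}$)
$v{\left(c,b \right)} = 42$ ($v{\left(c,b \right)} = 15 - 3 \left(\left(3 - 3\right) - 9\right) = 15 - 3 \left(0 - 9\right) = 15 - -27 = 15 + 27 = 42$)
$u{\left(X{\left(6 \right)},-2 \right)} v{\left(7,\left(0 - 1\right) 3 \right)} = 4 \cdot 6^{2} \left(-2\right) 42 = 4 \cdot 36 \left(-2\right) 42 = 144 \left(-2\right) 42 = \left(-288\right) 42 = -12096$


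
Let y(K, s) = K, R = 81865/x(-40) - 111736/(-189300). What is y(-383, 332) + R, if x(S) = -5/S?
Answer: 30975991459/47325 ≈ 6.5454e+5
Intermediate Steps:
R = 30994116934/47325 (R = 81865/((-5/(-40))) - 111736/(-189300) = 81865/((-5*(-1/40))) - 111736*(-1/189300) = 81865/(⅛) + 27934/47325 = 81865*8 + 27934/47325 = 654920 + 27934/47325 = 30994116934/47325 ≈ 6.5492e+5)
y(-383, 332) + R = -383 + 30994116934/47325 = 30975991459/47325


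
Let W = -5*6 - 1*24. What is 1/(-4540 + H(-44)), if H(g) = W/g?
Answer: -22/99853 ≈ -0.00022032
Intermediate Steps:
W = -54 (W = -30 - 24 = -54)
H(g) = -54/g
1/(-4540 + H(-44)) = 1/(-4540 - 54/(-44)) = 1/(-4540 - 54*(-1/44)) = 1/(-4540 + 27/22) = 1/(-99853/22) = -22/99853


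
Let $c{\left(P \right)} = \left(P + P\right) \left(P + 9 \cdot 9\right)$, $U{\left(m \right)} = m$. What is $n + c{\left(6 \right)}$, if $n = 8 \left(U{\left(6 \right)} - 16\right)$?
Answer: $964$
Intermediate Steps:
$n = -80$ ($n = 8 \left(6 - 16\right) = 8 \left(-10\right) = -80$)
$c{\left(P \right)} = 2 P \left(81 + P\right)$ ($c{\left(P \right)} = 2 P \left(P + 81\right) = 2 P \left(81 + P\right)$)
$n + c{\left(6 \right)} = -80 + 2 \cdot 6 \left(81 + 6\right) = -80 + 2 \cdot 6 \cdot 87 = -80 + 1044 = 964$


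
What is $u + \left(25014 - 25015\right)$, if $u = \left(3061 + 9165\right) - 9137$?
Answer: $3088$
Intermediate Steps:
$u = 3089$ ($u = 12226 - 9137 = 3089$)
$u + \left(25014 - 25015\right) = 3089 + \left(25014 - 25015\right) = 3089 - 1 = 3088$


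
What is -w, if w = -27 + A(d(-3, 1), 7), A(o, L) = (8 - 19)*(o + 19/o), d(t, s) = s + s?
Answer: 307/2 ≈ 153.50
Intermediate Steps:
d(t, s) = 2*s
A(o, L) = -209/o - 11*o (A(o, L) = -11*(o + 19/o) = -209/o - 11*o)
w = -307/2 (w = -27 + (-209/(2*1) - 22) = -27 + (-209/2 - 11*2) = -27 + (-209*½ - 22) = -27 + (-209/2 - 22) = -27 - 253/2 = -307/2 ≈ -153.50)
-w = -1*(-307/2) = 307/2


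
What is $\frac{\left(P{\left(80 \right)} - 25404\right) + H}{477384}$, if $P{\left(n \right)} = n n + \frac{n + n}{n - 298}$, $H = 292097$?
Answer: $\frac{29767057}{52034856} \approx 0.57206$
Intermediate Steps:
$P{\left(n \right)} = n^{2} + \frac{2 n}{-298 + n}$
$\frac{\left(P{\left(80 \right)} - 25404\right) + H}{477384} = \frac{\left(\frac{80 \left(2 + 80^{2} - 23840\right)}{-298 + 80} - 25404\right) + 292097}{477384} = \left(\left(\frac{80 \left(2 + 6400 - 23840\right)}{-218} - 25404\right) + 292097\right) \frac{1}{477384} = \left(\left(80 \left(- \frac{1}{218}\right) \left(-17438\right) - 25404\right) + 292097\right) \frac{1}{477384} = \left(\left(\frac{697520}{109} - 25404\right) + 292097\right) \frac{1}{477384} = \left(- \frac{2071516}{109} + 292097\right) \frac{1}{477384} = \frac{29767057}{109} \cdot \frac{1}{477384} = \frac{29767057}{52034856}$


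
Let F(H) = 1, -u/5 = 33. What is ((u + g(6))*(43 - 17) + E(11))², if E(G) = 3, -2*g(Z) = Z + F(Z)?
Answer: 19166884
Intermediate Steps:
u = -165 (u = -5*33 = -165)
g(Z) = -½ - Z/2 (g(Z) = -(Z + 1)/2 = -(1 + Z)/2 = -½ - Z/2)
((u + g(6))*(43 - 17) + E(11))² = ((-165 + (-½ - ½*6))*(43 - 17) + 3)² = ((-165 + (-½ - 3))*26 + 3)² = ((-165 - 7/2)*26 + 3)² = (-337/2*26 + 3)² = (-4381 + 3)² = (-4378)² = 19166884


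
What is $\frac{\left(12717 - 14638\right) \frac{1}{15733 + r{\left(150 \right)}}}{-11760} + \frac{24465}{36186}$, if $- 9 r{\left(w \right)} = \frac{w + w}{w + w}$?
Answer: $\frac{2263276901453}{3347544665920} \approx 0.6761$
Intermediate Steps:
$r{\left(w \right)} = - \frac{1}{9}$ ($r{\left(w \right)} = - \frac{\left(w + w\right) \frac{1}{w + w}}{9} = - \frac{2 w \frac{1}{2 w}}{9} = \left(- \frac{1}{9}\right) 1 = - \frac{1}{9}$)
$\frac{\left(12717 - 14638\right) \frac{1}{15733 + r{\left(150 \right)}}}{-11760} + \frac{24465}{36186} = \frac{\left(12717 - 14638\right) \frac{1}{15733 - \frac{1}{9}}}{-11760} + \frac{24465}{36186} = - \frac{1921}{\frac{141596}{9}} \left(- \frac{1}{11760}\right) + 24465 \cdot \frac{1}{36186} = \left(-1921\right) \frac{9}{141596} \left(- \frac{1}{11760}\right) + \frac{8155}{12062} = \left(- \frac{17289}{141596}\right) \left(- \frac{1}{11760}\right) + \frac{8155}{12062} = \frac{5763}{555056320} + \frac{8155}{12062} = \frac{2263276901453}{3347544665920}$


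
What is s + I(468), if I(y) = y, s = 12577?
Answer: 13045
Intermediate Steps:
s + I(468) = 12577 + 468 = 13045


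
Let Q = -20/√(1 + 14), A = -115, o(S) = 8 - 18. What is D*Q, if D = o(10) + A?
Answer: 500*√15/3 ≈ 645.50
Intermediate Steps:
o(S) = -10
Q = -4*√15/3 (Q = -20*√15/15 = -4*√15/3 ≈ -5.1640)
D = -125 (D = -10 - 115 = -125)
D*Q = -(-500)*√15/3 = 500*√15/3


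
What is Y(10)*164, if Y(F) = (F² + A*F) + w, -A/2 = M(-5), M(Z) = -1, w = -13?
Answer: 17548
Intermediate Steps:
A = 2 (A = -2*(-1) = 2)
Y(F) = -13 + F² + 2*F (Y(F) = (F² + 2*F) - 13 = -13 + F² + 2*F)
Y(10)*164 = (-13 + 10² + 2*10)*164 = (-13 + 100 + 20)*164 = 107*164 = 17548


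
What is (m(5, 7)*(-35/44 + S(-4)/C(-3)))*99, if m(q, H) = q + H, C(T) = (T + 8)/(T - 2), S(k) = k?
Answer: 3807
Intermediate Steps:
C(T) = (8 + T)/(-2 + T)
m(q, H) = H + q
(m(5, 7)*(-35/44 + S(-4)/C(-3)))*99 = ((7 + 5)*(-35/44 - 4*(-2 - 3)/(8 - 3)))*99 = (12*(-35*1/44 - 4/(5/(-5))))*99 = (12*(-35/44 - 4/((-1/5*5))))*99 = (12*(-35/44 - 4/(-1)))*99 = (12*(-35/44 - 4*(-1)))*99 = (12*(-35/44 + 4))*99 = (12*(141/44))*99 = (423/11)*99 = 3807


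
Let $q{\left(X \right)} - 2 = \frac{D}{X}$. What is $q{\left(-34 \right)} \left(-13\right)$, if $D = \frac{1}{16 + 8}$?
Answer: $- \frac{21203}{816} \approx -25.984$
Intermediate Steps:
$D = \frac{1}{24} \approx 0.041667$
$q{\left(X \right)} = 2 + \frac{1}{24 X}$
$q{\left(-34 \right)} \left(-13\right) = \left(2 + \frac{1}{24 \left(-34\right)}\right) \left(-13\right) = \left(2 + \frac{1}{24} \left(- \frac{1}{34}\right)\right) \left(-13\right) = \left(2 - \frac{1}{816}\right) \left(-13\right) = \frac{1631}{816} \left(-13\right) = - \frac{21203}{816}$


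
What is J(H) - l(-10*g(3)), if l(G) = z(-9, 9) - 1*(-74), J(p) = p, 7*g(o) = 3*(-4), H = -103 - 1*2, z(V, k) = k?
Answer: -188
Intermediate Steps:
H = -105 (H = -103 - 2 = -105)
g(o) = -12/7 (g(o) = (3*(-4))/7 = (1/7)*(-12) = -12/7)
l(G) = 83 (l(G) = 9 - 1*(-74) = 9 + 74 = 83)
J(H) - l(-10*g(3)) = -105 - 1*83 = -105 - 83 = -188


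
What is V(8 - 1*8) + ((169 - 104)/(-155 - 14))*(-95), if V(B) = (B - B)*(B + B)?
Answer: 475/13 ≈ 36.538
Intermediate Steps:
V(B) = 0 (V(B) = 0*(2*B) = 0)
V(8 - 1*8) + ((169 - 104)/(-155 - 14))*(-95) = 0 + ((169 - 104)/(-155 - 14))*(-95) = 0 + (65/(-169))*(-95) = 0 + (65*(-1/169))*(-95) = 0 - 5/13*(-95) = 0 + 475/13 = 475/13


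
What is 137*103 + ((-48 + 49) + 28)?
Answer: 14140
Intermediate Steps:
137*103 + ((-48 + 49) + 28) = 14111 + (1 + 28) = 14111 + 29 = 14140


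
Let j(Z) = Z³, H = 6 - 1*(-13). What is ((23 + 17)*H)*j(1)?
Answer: 760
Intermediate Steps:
H = 19 (H = 6 + 13 = 19)
((23 + 17)*H)*j(1) = ((23 + 17)*19)*1³ = (40*19)*1 = 760*1 = 760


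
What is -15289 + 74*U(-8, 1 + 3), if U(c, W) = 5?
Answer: -14919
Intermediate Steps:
-15289 + 74*U(-8, 1 + 3) = -15289 + 74*5 = -15289 + 370 = -14919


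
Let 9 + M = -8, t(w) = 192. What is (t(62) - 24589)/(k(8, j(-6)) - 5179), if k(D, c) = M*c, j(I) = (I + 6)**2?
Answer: 24397/5179 ≈ 4.7108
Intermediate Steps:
M = -17 (M = -9 - 8 = -17)
j(I) = (6 + I)**2
k(D, c) = -17*c
(t(62) - 24589)/(k(8, j(-6)) - 5179) = (192 - 24589)/(-17*(6 - 6)**2 - 5179) = -24397/(-17*0**2 - 5179) = -24397/(-17*0 - 5179) = -24397/(0 - 5179) = -24397/(-5179) = -24397*(-1/5179) = 24397/5179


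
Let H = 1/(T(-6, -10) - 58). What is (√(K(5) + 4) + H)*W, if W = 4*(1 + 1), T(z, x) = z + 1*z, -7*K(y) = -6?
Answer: -4/35 + 8*√238/7 ≈ 17.517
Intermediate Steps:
K(y) = 6/7 (K(y) = -⅐*(-6) = 6/7)
T(z, x) = 2*z (T(z, x) = z + z = 2*z)
H = -1/70 (H = 1/(2*(-6) - 58) = 1/(-12 - 58) = 1/(-70) = -1/70 ≈ -0.014286)
W = 8 (W = 4*2 = 8)
(√(K(5) + 4) + H)*W = (√(6/7 + 4) - 1/70)*8 = (√(34/7) - 1/70)*8 = (√238/7 - 1/70)*8 = (-1/70 + √238/7)*8 = -4/35 + 8*√238/7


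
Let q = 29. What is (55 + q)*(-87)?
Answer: -7308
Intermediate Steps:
(55 + q)*(-87) = (55 + 29)*(-87) = 84*(-87) = -7308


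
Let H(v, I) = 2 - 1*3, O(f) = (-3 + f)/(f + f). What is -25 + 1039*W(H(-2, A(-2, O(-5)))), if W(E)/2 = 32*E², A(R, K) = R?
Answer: 66471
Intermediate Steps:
O(f) = (-3 + f)/(2*f) (O(f) = (-3 + f)/((2*f)) = (-3 + f)*(1/(2*f)) = (-3 + f)/(2*f))
H(v, I) = -1 (H(v, I) = 2 - 3 = -1)
W(E) = 64*E² (W(E) = 2*(32*E²) = 64*E²)
-25 + 1039*W(H(-2, A(-2, O(-5)))) = -25 + 1039*(64*(-1)²) = -25 + 1039*(64*1) = -25 + 1039*64 = -25 + 66496 = 66471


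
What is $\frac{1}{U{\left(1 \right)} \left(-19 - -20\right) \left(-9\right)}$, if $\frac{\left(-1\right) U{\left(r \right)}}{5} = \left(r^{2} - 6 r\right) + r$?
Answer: $- \frac{1}{180} \approx -0.0055556$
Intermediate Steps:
$U{\left(r \right)} = - 5 r^{2} + 25 r$ ($U{\left(r \right)} = - 5 \left(\left(r^{2} - 6 r\right) + r\right) = - 5 \left(r^{2} - 5 r\right) = - 5 r^{2} + 25 r$)
$\frac{1}{U{\left(1 \right)} \left(-19 - -20\right) \left(-9\right)} = \frac{1}{5 \cdot 1 \left(5 - 1\right) \left(-19 - -20\right) \left(-9\right)} = \frac{1}{5 \cdot 1 \left(5 - 1\right) \left(-19 + 20\right) \left(-9\right)} = \frac{1}{5 \cdot 1 \cdot 4 \cdot 1 \left(-9\right)} = \frac{1}{20 \cdot 1 \left(-9\right)} = \frac{1}{20 \left(-9\right)} = \frac{1}{-180} = - \frac{1}{180}$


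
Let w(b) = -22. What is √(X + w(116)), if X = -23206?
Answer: 2*I*√5807 ≈ 152.41*I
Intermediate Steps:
√(X + w(116)) = √(-23206 - 22) = √(-23228) = 2*I*√5807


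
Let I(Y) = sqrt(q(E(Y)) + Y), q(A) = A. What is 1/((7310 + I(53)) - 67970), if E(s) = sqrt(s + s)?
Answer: -1/(60660 - sqrt(53 + sqrt(106))) ≈ -1.6487e-5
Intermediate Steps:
E(s) = sqrt(2)*sqrt(s) (E(s) = sqrt(2*s) = sqrt(2)*sqrt(s))
I(Y) = sqrt(Y + sqrt(2)*sqrt(Y)) (I(Y) = sqrt(sqrt(2)*sqrt(Y) + Y) = sqrt(Y + sqrt(2)*sqrt(Y)))
1/((7310 + I(53)) - 67970) = 1/((7310 + sqrt(53 + sqrt(2)*sqrt(53))) - 67970) = 1/((7310 + sqrt(53 + sqrt(106))) - 67970) = 1/(-60660 + sqrt(53 + sqrt(106)))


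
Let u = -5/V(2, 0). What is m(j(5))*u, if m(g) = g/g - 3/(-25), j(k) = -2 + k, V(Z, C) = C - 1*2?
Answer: 14/5 ≈ 2.8000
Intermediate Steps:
V(Z, C) = -2 + C (V(Z, C) = C - 2 = -2 + C)
m(g) = 28/25 (m(g) = 1 - 3*(-1/25) = 1 + 3/25 = 28/25)
u = 5/2 (u = -5/(-2 + 0) = -5/(-2) = -5*(-1/2) = 5/2 ≈ 2.5000)
m(j(5))*u = (28/25)*(5/2) = 14/5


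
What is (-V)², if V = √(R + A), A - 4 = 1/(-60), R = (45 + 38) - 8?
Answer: 4739/60 ≈ 78.983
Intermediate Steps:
R = 75 (R = 83 - 8 = 75)
A = 239/60 (A = 4 + 1/(-60) = 4 - 1/60 = 239/60 ≈ 3.9833)
V = √71085/30 (V = √(75 + 239/60) = √(4739/60) = √71085/30 ≈ 8.8873)
(-V)² = (-√71085/30)² = 4739/60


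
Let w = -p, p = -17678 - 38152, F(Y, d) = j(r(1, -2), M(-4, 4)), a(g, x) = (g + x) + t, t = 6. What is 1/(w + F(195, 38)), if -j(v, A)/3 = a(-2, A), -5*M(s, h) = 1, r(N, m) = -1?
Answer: 5/279093 ≈ 1.7915e-5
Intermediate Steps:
M(s, h) = -1/5 (M(s, h) = -1/5*1 = -1/5)
a(g, x) = 6 + g + x (a(g, x) = (g + x) + 6 = 6 + g + x)
j(v, A) = -12 - 3*A (j(v, A) = -3*(6 - 2 + A) = -3*(4 + A) = -12 - 3*A)
F(Y, d) = -57/5 (F(Y, d) = -12 - 3*(-1/5) = -12 + 3/5 = -57/5)
p = -55830
w = 55830 (w = -1*(-55830) = 55830)
1/(w + F(195, 38)) = 1/(55830 - 57/5) = 1/(279093/5) = 5/279093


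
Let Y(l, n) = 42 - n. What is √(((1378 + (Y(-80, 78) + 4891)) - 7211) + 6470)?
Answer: 2*√1373 ≈ 74.108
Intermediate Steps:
√(((1378 + (Y(-80, 78) + 4891)) - 7211) + 6470) = √(((1378 + ((42 - 1*78) + 4891)) - 7211) + 6470) = √(((1378 + ((42 - 78) + 4891)) - 7211) + 6470) = √(((1378 + (-36 + 4891)) - 7211) + 6470) = √(((1378 + 4855) - 7211) + 6470) = √((6233 - 7211) + 6470) = √(-978 + 6470) = √5492 = 2*√1373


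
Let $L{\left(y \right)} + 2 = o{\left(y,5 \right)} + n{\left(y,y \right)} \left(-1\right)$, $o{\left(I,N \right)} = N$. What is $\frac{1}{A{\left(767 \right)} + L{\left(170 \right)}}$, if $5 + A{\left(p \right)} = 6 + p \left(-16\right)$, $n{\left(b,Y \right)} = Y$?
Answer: $- \frac{1}{12438} \approx -8.0399 \cdot 10^{-5}$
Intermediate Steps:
$A{\left(p \right)} = 1 - 16 p$ ($A{\left(p \right)} = -5 + \left(6 + p \left(-16\right)\right) = -5 - \left(-6 + 16 p\right) = 1 - 16 p$)
$L{\left(y \right)} = 3 - y$ ($L{\left(y \right)} = -2 + \left(5 + y \left(-1\right)\right) = -2 - \left(-5 + y\right) = 3 - y$)
$\frac{1}{A{\left(767 \right)} + L{\left(170 \right)}} = \frac{1}{\left(1 - 12272\right) + \left(3 - 170\right)} = \frac{1}{-12271 - 167} = \frac{1}{-12438} = - \frac{1}{12438}$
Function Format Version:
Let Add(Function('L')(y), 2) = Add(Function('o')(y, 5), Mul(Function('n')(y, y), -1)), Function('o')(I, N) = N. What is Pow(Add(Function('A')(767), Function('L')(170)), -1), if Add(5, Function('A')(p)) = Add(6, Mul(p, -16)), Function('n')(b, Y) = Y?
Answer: Rational(-1, 12438) ≈ -8.0399e-5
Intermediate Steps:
Function('A')(p) = Add(1, Mul(-16, p)) (Function('A')(p) = Add(-5, Add(6, Mul(p, -16))) = Add(-5, Add(6, Mul(-16, p))) = Add(1, Mul(-16, p)))
Function('L')(y) = Add(3, Mul(-1, y)) (Function('L')(y) = Add(-2, Add(5, Mul(y, -1))) = Add(-2, Add(5, Mul(-1, y))) = Add(3, Mul(-1, y)))
Pow(Add(Function('A')(767), Function('L')(170)), -1) = Pow(Add(Add(1, Mul(-16, 767)), Add(3, Mul(-1, 170))), -1) = Pow(Add(Add(1, -12272), Add(3, -170)), -1) = Pow(Add(-12271, -167), -1) = Pow(-12438, -1) = Rational(-1, 12438)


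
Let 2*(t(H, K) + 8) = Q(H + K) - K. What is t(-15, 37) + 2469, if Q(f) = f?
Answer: 4907/2 ≈ 2453.5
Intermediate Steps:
t(H, K) = -8 + H/2 (t(H, K) = -8 + ((H + K) - K)/2 = -8 + H/2)
t(-15, 37) + 2469 = (-8 + (1/2)*(-15)) + 2469 = (-8 - 15/2) + 2469 = -31/2 + 2469 = 4907/2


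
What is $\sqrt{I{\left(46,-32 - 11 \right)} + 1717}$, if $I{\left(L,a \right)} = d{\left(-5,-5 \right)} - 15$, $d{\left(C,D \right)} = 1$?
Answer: $\sqrt{1703} \approx 41.267$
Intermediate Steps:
$I{\left(L,a \right)} = -14$ ($I{\left(L,a \right)} = 1 - 15 = -14$)
$\sqrt{I{\left(46,-32 - 11 \right)} + 1717} = \sqrt{-14 + 1717} = \sqrt{1703}$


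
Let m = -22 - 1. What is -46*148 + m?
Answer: -6831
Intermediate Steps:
m = -23
-46*148 + m = -46*148 - 23 = -6808 - 23 = -6831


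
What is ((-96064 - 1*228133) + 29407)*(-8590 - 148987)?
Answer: 46452123830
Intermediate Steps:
((-96064 - 1*228133) + 29407)*(-8590 - 148987) = ((-96064 - 228133) + 29407)*(-157577) = (-324197 + 29407)*(-157577) = -294790*(-157577) = 46452123830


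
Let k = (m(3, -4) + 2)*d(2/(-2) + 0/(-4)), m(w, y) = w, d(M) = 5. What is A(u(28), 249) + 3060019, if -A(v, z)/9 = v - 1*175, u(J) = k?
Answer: 3061369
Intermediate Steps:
k = 25 (k = (3 + 2)*5 = 5*5 = 25)
u(J) = 25
A(v, z) = 1575 - 9*v (A(v, z) = -9*(v - 1*175) = -9*(v - 175) = -9*(-175 + v) = 1575 - 9*v)
A(u(28), 249) + 3060019 = (1575 - 9*25) + 3060019 = (1575 - 225) + 3060019 = 1350 + 3060019 = 3061369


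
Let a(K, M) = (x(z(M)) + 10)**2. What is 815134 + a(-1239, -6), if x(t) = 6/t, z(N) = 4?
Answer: 3261065/4 ≈ 8.1527e+5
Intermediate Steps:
a(K, M) = 529/4 (a(K, M) = (6/4 + 10)**2 = (6*(1/4) + 10)**2 = (3/2 + 10)**2 = (23/2)**2 = 529/4)
815134 + a(-1239, -6) = 815134 + 529/4 = 3261065/4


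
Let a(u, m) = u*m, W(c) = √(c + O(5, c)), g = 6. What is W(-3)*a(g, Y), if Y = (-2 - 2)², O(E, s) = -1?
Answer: 192*I ≈ 192.0*I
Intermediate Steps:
W(c) = √(-1 + c) (W(c) = √(c - 1) = √(-1 + c))
Y = 16 (Y = (-4)² = 16)
a(u, m) = m*u
W(-3)*a(g, Y) = √(-1 - 3)*(16*6) = √(-4)*96 = (2*I)*96 = 192*I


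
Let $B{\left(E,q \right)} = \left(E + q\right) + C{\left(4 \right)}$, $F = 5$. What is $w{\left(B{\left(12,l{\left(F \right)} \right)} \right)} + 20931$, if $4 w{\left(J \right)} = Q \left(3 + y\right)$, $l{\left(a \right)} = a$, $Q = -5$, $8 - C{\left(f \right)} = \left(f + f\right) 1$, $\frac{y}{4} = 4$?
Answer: $\frac{83629}{4} \approx 20907.0$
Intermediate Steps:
$y = 16$ ($y = 4 \cdot 4 = 16$)
$C{\left(f \right)} = 8 - 2 f$ ($C{\left(f \right)} = 8 - \left(f + f\right) 1 = 8 - 2 f 1 = 8 - 2 f$)
$B{\left(E,q \right)} = E + q$ ($B{\left(E,q \right)} = \left(E + q\right) + \left(8 - 8\right) = \left(E + q\right) + 0 = E + q$)
$w{\left(J \right)} = - \frac{95}{4}$ ($w{\left(J \right)} = \frac{\left(-5\right) \left(3 + 16\right)}{4} = \frac{\left(-5\right) 19}{4} = \frac{1}{4} \left(-95\right) = - \frac{95}{4}$)
$w{\left(B{\left(12,l{\left(F \right)} \right)} \right)} + 20931 = - \frac{95}{4} + 20931 = \frac{83629}{4}$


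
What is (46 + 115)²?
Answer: 25921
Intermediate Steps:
(46 + 115)² = 161² = 25921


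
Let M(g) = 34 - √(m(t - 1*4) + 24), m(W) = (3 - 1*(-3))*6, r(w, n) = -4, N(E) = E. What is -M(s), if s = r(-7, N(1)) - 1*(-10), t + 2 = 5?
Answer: -34 + 2*√15 ≈ -26.254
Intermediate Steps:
t = 3 (t = -2 + 5 = 3)
m(W) = 36 (m(W) = (3 + 3)*6 = 6*6 = 36)
s = 6 (s = -4 - 1*(-10) = -4 + 10 = 6)
M(g) = 34 - 2*√15 (M(g) = 34 - √(36 + 24) = 34 - √60 = 34 - 2*√15)
-M(s) = -(34 - 2*√15) = -34 + 2*√15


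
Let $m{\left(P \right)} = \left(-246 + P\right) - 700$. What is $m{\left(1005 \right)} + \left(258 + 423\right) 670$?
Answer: $456329$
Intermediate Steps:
$m{\left(P \right)} = -946 + P$ ($m{\left(P \right)} = \left(-246 + P\right) - 700 = -946 + P$)
$m{\left(1005 \right)} + \left(258 + 423\right) 670 = \left(-946 + 1005\right) + \left(258 + 423\right) 670 = 59 + 681 \cdot 670 = 59 + 456270 = 456329$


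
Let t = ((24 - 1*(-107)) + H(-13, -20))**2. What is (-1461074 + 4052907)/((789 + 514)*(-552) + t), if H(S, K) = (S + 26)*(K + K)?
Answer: -2591833/567935 ≈ -4.5636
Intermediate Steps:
H(S, K) = 2*K*(26 + S) (H(S, K) = (26 + S)*(2*K) = 2*K*(26 + S))
t = 151321 (t = ((24 - 1*(-107)) + 2*(-20)*(26 - 13))**2 = ((24 + 107) + 2*(-20)*13)**2 = (131 - 520)**2 = (-389)**2 = 151321)
(-1461074 + 4052907)/((789 + 514)*(-552) + t) = (-1461074 + 4052907)/((789 + 514)*(-552) + 151321) = 2591833/(1303*(-552) + 151321) = 2591833/(-719256 + 151321) = 2591833/(-567935) = 2591833*(-1/567935) = -2591833/567935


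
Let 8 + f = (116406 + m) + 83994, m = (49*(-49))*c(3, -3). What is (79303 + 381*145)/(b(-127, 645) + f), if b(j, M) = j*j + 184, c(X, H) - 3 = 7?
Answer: 134548/192695 ≈ 0.69824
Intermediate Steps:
c(X, H) = 10 (c(X, H) = 3 + 7 = 10)
m = -24010 (m = (49*(-49))*10 = -2401*10 = -24010)
b(j, M) = 184 + j² (b(j, M) = j² + 184 = 184 + j²)
f = 176382 (f = -8 + ((116406 - 24010) + 83994) = -8 + (92396 + 83994) = -8 + 176390 = 176382)
(79303 + 381*145)/(b(-127, 645) + f) = (79303 + 381*145)/((184 + (-127)²) + 176382) = (79303 + 55245)/((184 + 16129) + 176382) = 134548/(16313 + 176382) = 134548/192695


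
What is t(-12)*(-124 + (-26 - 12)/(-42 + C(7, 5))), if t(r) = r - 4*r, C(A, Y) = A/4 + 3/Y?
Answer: -3512592/793 ≈ -4429.5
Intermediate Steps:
C(A, Y) = 3/Y + A/4 (C(A, Y) = A*(1/4) + 3/Y = A/4 + 3/Y = 3/Y + A/4)
t(r) = -3*r
t(-12)*(-124 + (-26 - 12)/(-42 + C(7, 5))) = (-3*(-12))*(-124 + (-26 - 12)/(-42 + (3/5 + (1/4)*7))) = 36*(-124 - 38/(-42 + (3*(1/5) + 7/4))) = 36*(-124 - 38/(-42 + (3/5 + 7/4))) = 36*(-124 - 38/(-42 + 47/20)) = 36*(-124 - 38/(-793/20)) = 36*(-124 - 38*(-20/793)) = 36*(-124 + 760/793) = 36*(-97572/793) = -3512592/793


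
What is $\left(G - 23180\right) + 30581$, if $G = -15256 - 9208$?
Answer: $-17063$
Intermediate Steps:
$G = -24464$
$\left(G - 23180\right) + 30581 = \left(-24464 - 23180\right) + 30581 = -47644 + 30581 = -17063$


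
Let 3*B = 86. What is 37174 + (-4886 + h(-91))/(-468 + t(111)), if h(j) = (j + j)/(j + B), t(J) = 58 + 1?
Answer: 2844092178/76483 ≈ 37186.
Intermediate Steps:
B = 86/3 (B = (1/3)*86 = 86/3 ≈ 28.667)
t(J) = 59
h(j) = 2*j/(86/3 + j) (h(j) = (j + j)/(j + 86/3) = (2*j)/(86/3 + j) = 2*j/(86/3 + j))
37174 + (-4886 + h(-91))/(-468 + t(111)) = 37174 + (-4886 + 6*(-91)/(86 + 3*(-91)))/(-468 + 59) = 37174 + (-4886 + 6*(-91)/(86 - 273))/(-409) = 37174 + (-4886 + 6*(-91)/(-187))*(-1/409) = 37174 + (-4886 + 6*(-91)*(-1/187))*(-1/409) = 37174 + (-4886 + 546/187)*(-1/409) = 37174 - 913136/187*(-1/409) = 37174 + 913136/76483 = 2844092178/76483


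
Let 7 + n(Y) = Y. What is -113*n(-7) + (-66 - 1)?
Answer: 1515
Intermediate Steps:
n(Y) = -7 + Y
-113*n(-7) + (-66 - 1) = -113*(-7 - 7) + (-66 - 1) = -113*(-14) - 67 = 1582 - 67 = 1515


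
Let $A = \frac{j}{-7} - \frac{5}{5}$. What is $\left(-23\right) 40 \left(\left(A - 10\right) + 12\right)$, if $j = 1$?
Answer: $- \frac{5520}{7} \approx -788.57$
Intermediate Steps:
$A = - \frac{8}{7}$ ($A = 1 \frac{1}{-7} - \frac{5}{5} = 1 \left(- \frac{1}{7}\right) - 1 = - \frac{1}{7} - 1 = - \frac{8}{7} \approx -1.1429$)
$\left(-23\right) 40 \left(\left(A - 10\right) + 12\right) = \left(-23\right) 40 \left(\left(- \frac{8}{7} - 10\right) + 12\right) = - 920 \left(- \frac{78}{7} + 12\right) = \left(-920\right) \frac{6}{7} = - \frac{5520}{7}$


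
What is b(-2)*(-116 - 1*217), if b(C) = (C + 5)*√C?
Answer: -999*I*√2 ≈ -1412.8*I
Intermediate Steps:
b(C) = √C*(5 + C) (b(C) = (5 + C)*√C = √C*(5 + C))
b(-2)*(-116 - 1*217) = (√(-2)*(5 - 2))*(-116 - 1*217) = ((I*√2)*3)*(-116 - 217) = (3*I*√2)*(-333) = -999*I*√2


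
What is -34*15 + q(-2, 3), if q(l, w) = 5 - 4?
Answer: -509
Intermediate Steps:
q(l, w) = 1
-34*15 + q(-2, 3) = -34*15 + 1 = -510 + 1 = -509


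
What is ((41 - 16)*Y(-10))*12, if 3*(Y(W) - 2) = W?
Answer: -400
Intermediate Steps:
Y(W) = 2 + W/3
((41 - 16)*Y(-10))*12 = ((41 - 16)*(2 + (⅓)*(-10)))*12 = (25*(2 - 10/3))*12 = (25*(-4/3))*12 = -100/3*12 = -400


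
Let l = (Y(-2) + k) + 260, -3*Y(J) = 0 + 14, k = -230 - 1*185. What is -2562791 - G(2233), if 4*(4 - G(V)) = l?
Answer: -30754019/12 ≈ -2.5628e+6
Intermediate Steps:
k = -415 (k = -230 - 185 = -415)
Y(J) = -14/3 (Y(J) = -(0 + 14)/3 = -⅓*14 = -14/3)
l = -479/3 (l = (-14/3 - 415) + 260 = -1259/3 + 260 = -479/3 ≈ -159.67)
G(V) = 527/12 (G(V) = 4 - ¼*(-479/3) = 4 + 479/12 = 527/12)
-2562791 - G(2233) = -2562791 - 1*527/12 = -2562791 - 527/12 = -30754019/12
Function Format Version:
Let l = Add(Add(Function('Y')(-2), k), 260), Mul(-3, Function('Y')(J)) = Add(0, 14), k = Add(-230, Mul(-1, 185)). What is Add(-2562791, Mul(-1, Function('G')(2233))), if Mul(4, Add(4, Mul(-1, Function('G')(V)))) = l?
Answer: Rational(-30754019, 12) ≈ -2.5628e+6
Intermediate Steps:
k = -415 (k = Add(-230, -185) = -415)
Function('Y')(J) = Rational(-14, 3) (Function('Y')(J) = Mul(Rational(-1, 3), Add(0, 14)) = Mul(Rational(-1, 3), 14) = Rational(-14, 3))
l = Rational(-479, 3) (l = Add(Add(Rational(-14, 3), -415), 260) = Add(Rational(-1259, 3), 260) = Rational(-479, 3) ≈ -159.67)
Function('G')(V) = Rational(527, 12) (Function('G')(V) = Add(4, Mul(Rational(-1, 4), Rational(-479, 3))) = Add(4, Rational(479, 12)) = Rational(527, 12))
Add(-2562791, Mul(-1, Function('G')(2233))) = Add(-2562791, Mul(-1, Rational(527, 12))) = Add(-2562791, Rational(-527, 12)) = Rational(-30754019, 12)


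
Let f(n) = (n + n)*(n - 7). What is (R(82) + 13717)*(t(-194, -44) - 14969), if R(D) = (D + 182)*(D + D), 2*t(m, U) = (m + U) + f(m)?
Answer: 1362952778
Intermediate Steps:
f(n) = 2*n*(-7 + n) (f(n) = (2*n)*(-7 + n) = 2*n*(-7 + n))
t(m, U) = U/2 + m/2 + m*(-7 + m) (t(m, U) = ((m + U) + 2*m*(-7 + m))/2 = ((U + m) + 2*m*(-7 + m))/2 = (U + m + 2*m*(-7 + m))/2 = U/2 + m/2 + m*(-7 + m))
R(D) = 2*D*(182 + D) (R(D) = (182 + D)*(2*D) = 2*D*(182 + D))
(R(82) + 13717)*(t(-194, -44) - 14969) = (2*82*(182 + 82) + 13717)*(((½)*(-44) + (½)*(-194) - 194*(-7 - 194)) - 14969) = (2*82*264 + 13717)*((-22 - 97 - 194*(-201)) - 14969) = (43296 + 13717)*((-22 - 97 + 38994) - 14969) = 57013*(38875 - 14969) = 57013*23906 = 1362952778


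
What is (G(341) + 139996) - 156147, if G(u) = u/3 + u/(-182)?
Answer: -8757407/546 ≈ -16039.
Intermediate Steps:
G(u) = 179*u/546 (G(u) = u*(1/3) + u*(-1/182) = u/3 - u/182 = 179*u/546)
(G(341) + 139996) - 156147 = ((179/546)*341 + 139996) - 156147 = (61039/546 + 139996) - 156147 = 76498855/546 - 156147 = -8757407/546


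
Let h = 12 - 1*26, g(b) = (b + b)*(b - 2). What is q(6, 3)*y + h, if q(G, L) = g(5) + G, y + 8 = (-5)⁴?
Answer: 22198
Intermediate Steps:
y = 617 (y = -8 + (-5)⁴ = -8 + 625 = 617)
g(b) = 2*b*(-2 + b) (g(b) = (2*b)*(-2 + b) = 2*b*(-2 + b))
q(G, L) = 30 + G (q(G, L) = 2*5*(-2 + 5) + G = 2*5*3 + G = 30 + G)
h = -14 (h = 12 - 26 = -14)
q(6, 3)*y + h = (30 + 6)*617 - 14 = 36*617 - 14 = 22212 - 14 = 22198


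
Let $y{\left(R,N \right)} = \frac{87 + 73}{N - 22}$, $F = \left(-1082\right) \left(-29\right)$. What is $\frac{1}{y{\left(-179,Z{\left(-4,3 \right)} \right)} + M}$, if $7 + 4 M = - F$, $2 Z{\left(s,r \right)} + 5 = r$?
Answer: $- \frac{92}{722495} \approx -0.00012734$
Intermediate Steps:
$Z{\left(s,r \right)} = - \frac{5}{2} + \frac{r}{2}$
$F = 31378$
$y{\left(R,N \right)} = \frac{160}{-22 + N}$
$M = - \frac{31385}{4}$ ($M = - \frac{7}{4} + \frac{\left(-1\right) 31378}{4} = - \frac{7}{4} + \frac{1}{4} \left(-31378\right) = - \frac{7}{4} - \frac{15689}{2} = - \frac{31385}{4} \approx -7846.3$)
$\frac{1}{y{\left(-179,Z{\left(-4,3 \right)} \right)} + M} = \frac{1}{\frac{160}{-22 + \left(- \frac{5}{2} + \frac{1}{2} \cdot 3\right)} - \frac{31385}{4}} = \frac{1}{\frac{160}{-22 + \left(- \frac{5}{2} + \frac{3}{2}\right)} - \frac{31385}{4}} = \frac{1}{\frac{160}{-22 - 1} - \frac{31385}{4}} = \frac{1}{\frac{160}{-23} - \frac{31385}{4}} = \frac{1}{160 \left(- \frac{1}{23}\right) - \frac{31385}{4}} = \frac{1}{- \frac{160}{23} - \frac{31385}{4}} = \frac{1}{- \frac{722495}{92}} = - \frac{92}{722495}$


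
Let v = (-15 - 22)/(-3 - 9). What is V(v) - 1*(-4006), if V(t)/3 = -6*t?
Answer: 7901/2 ≈ 3950.5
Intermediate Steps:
v = 37/12 (v = -37/(-12) = -37*(-1/12) = 37/12 ≈ 3.0833)
V(t) = -18*t (V(t) = 3*(-6*t) = -18*t)
V(v) - 1*(-4006) = -18*37/12 - 1*(-4006) = -111/2 + 4006 = 7901/2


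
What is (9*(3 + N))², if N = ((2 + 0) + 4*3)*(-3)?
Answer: 123201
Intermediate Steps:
N = -42 (N = (2 + 12)*(-3) = 14*(-3) = -42)
(9*(3 + N))² = (9*(3 - 42))² = (9*(-39))² = (-351)² = 123201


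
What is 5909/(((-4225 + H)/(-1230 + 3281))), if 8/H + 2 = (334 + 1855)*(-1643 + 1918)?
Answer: -7295526895307/2543335917 ≈ -2868.5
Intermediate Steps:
H = 8/601973 (H = 8/(-2 + (334 + 1855)*(-1643 + 1918)) = 8/(-2 + 2189*275) = 8/(-2 + 601975) = 8/601973 ≈ 1.3290e-5)
5909/(((-4225 + H)/(-1230 + 3281))) = 5909/(((-4225 + 8/601973)/(-1230 + 3281))) = 5909/((-2543335917/601973/2051)) = 5909/((-2543335917/601973*1/2051)) = 5909/(-2543335917/1234646623) = 5909*(-1234646623/2543335917) = -7295526895307/2543335917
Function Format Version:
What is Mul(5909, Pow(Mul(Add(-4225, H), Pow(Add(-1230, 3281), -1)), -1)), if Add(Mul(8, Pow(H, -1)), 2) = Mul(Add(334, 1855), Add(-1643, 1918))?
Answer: Rational(-7295526895307, 2543335917) ≈ -2868.5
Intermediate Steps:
H = Rational(8, 601973) (H = Mul(8, Pow(Add(-2, Mul(Add(334, 1855), Add(-1643, 1918))), -1)) = Mul(8, Pow(Add(-2, Mul(2189, 275)), -1)) = Mul(8, Pow(Add(-2, 601975), -1)) = Mul(8, Pow(601973, -1)) = Mul(8, Rational(1, 601973)) = Rational(8, 601973) ≈ 1.3290e-5)
Mul(5909, Pow(Mul(Add(-4225, H), Pow(Add(-1230, 3281), -1)), -1)) = Mul(5909, Pow(Mul(Add(-4225, Rational(8, 601973)), Pow(Add(-1230, 3281), -1)), -1)) = Mul(5909, Pow(Mul(Rational(-2543335917, 601973), Pow(2051, -1)), -1)) = Mul(5909, Pow(Mul(Rational(-2543335917, 601973), Rational(1, 2051)), -1)) = Mul(5909, Pow(Rational(-2543335917, 1234646623), -1)) = Mul(5909, Rational(-1234646623, 2543335917)) = Rational(-7295526895307, 2543335917)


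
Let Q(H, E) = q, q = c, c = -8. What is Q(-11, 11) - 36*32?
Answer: -1160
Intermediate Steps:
q = -8
Q(H, E) = -8
Q(-11, 11) - 36*32 = -8 - 36*32 = -8 - 1152 = -1160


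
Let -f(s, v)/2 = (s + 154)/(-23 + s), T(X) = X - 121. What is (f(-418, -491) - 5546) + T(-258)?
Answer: -871151/147 ≈ -5926.2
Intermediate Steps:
T(X) = -121 + X
f(s, v) = -2*(154 + s)/(-23 + s) (f(s, v) = -2*(s + 154)/(-23 + s) = -2*(154 + s)/(-23 + s))
(f(-418, -491) - 5546) + T(-258) = (2*(-154 - 1*(-418))/(-23 - 418) - 5546) + (-121 - 258) = (2*(-154 + 418)/(-441) - 5546) - 379 = (2*(-1/441)*264 - 5546) - 379 = (-176/147 - 5546) - 379 = -815438/147 - 379 = -871151/147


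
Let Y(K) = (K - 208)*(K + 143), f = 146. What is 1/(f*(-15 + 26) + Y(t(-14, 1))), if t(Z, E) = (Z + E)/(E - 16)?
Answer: -225/6343556 ≈ -3.5469e-5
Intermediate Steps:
t(Z, E) = (E + Z)/(-16 + E)
Y(K) = (-208 + K)*(143 + K)
1/(f*(-15 + 26) + Y(t(-14, 1))) = 1/(146*(-15 + 26) + (-29744 + ((1 - 14)/(-16 + 1))² - 65*(1 - 14)/(-16 + 1))) = 1/(146*11 + (-29744 + (-13/(-15))² - 65*(-13)/(-15))) = 1/(1606 + (-29744 + (-1/15*(-13))² - (-13)*(-13)/3)) = 1/(1606 + (-29744 + (13/15)² - 65*13/15)) = 1/(1606 + (-29744 + 169/225 - 169/3)) = 1/(1606 - 6704906/225) = 1/(-6343556/225) = -225/6343556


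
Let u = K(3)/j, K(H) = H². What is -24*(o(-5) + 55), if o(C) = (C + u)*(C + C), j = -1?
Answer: -4680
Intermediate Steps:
u = -9 (u = 3²/(-1) = 9*(-1) = -9)
o(C) = 2*C*(-9 + C) (o(C) = (C - 9)*(C + C) = (-9 + C)*(2*C) = 2*C*(-9 + C))
-24*(o(-5) + 55) = -24*(2*(-5)*(-9 - 5) + 55) = -24*(2*(-5)*(-14) + 55) = -24*(140 + 55) = -24*195 = -4680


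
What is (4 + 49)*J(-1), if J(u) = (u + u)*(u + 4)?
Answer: -318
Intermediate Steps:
J(u) = 2*u*(4 + u) (J(u) = (2*u)*(4 + u) = 2*u*(4 + u))
(4 + 49)*J(-1) = (4 + 49)*(2*(-1)*(4 - 1)) = 53*(2*(-1)*3) = 53*(-6) = -318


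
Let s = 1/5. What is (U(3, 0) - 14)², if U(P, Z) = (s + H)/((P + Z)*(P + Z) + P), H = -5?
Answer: 5184/25 ≈ 207.36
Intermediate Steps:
s = ⅕ (s = 1*(⅕) = ⅕ ≈ 0.20000)
U(P, Z) = -24/(5*(P + (P + Z)²)) (U(P, Z) = (⅕ - 5)/((P + Z)*(P + Z) + P) = -24/(5*((P + Z)² + P)) = -24/(5*(P + (P + Z)²)))
(U(3, 0) - 14)² = (-24/(5*3 + 5*(3 + 0)²) - 14)² = (-24/(15 + 5*3²) - 14)² = (-24/(15 + 5*9) - 14)² = (-24/(15 + 45) - 14)² = (-24/60 - 14)² = (-24*1/60 - 14)² = (-⅖ - 14)² = (-72/5)² = 5184/25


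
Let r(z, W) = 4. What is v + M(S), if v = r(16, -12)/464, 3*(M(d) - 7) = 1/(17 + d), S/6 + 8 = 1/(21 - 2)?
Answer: 1419733/202884 ≈ 6.9978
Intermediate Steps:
S = -906/19 (S = -48 + 6/(21 - 2) = -48 + 6/19 = -906/19 ≈ -47.684)
M(d) = 7 + 1/(3*(17 + d))
v = 1/116 (v = 4/464 = 4*(1/464) = 1/116 ≈ 0.0086207)
v + M(S) = 1/116 + (358 + 21*(-906/19))/(3*(17 - 906/19)) = 1/116 + (358 - 19026/19)/(3*(-583/19)) = 1/116 + (⅓)*(-19/583)*(-12224/19) = 1/116 + 12224/1749 = 1419733/202884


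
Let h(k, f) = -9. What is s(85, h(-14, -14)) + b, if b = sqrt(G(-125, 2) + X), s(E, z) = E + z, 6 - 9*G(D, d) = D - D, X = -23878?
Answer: 76 + 44*I*sqrt(111)/3 ≈ 76.0 + 154.52*I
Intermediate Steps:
G(D, d) = 2/3 (G(D, d) = 2/3 - (D - D)/9 = 2/3 - 1/9*0 = 2/3 + 0 = 2/3)
b = 44*I*sqrt(111)/3 (b = sqrt(2/3 - 23878) = sqrt(-71632/3) = 44*I*sqrt(111)/3 ≈ 154.52*I)
s(85, h(-14, -14)) + b = (85 - 9) + 44*I*sqrt(111)/3 = 76 + 44*I*sqrt(111)/3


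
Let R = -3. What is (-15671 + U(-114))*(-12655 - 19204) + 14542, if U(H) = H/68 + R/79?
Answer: 1341204547361/2686 ≈ 4.9933e+8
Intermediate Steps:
U(H) = -3/79 + H/68 (U(H) = H/68 - 3/79 = -3/79 + H/68)
(-15671 + U(-114))*(-12655 - 19204) + 14542 = (-15671 + (-3/79 + (1/68)*(-114)))*(-12655 - 19204) + 14542 = (-15671 + (-3/79 - 57/34))*(-31859) + 14542 = (-15671 - 4605/2686)*(-31859) + 14542 = -42096911/2686*(-31859) + 14542 = 1341165487549/2686 + 14542 = 1341204547361/2686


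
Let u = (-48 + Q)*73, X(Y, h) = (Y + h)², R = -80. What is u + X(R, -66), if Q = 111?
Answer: 25915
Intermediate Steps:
u = 4599 (u = (-48 + 111)*73 = 63*73 = 4599)
u + X(R, -66) = 4599 + (-80 - 66)² = 4599 + (-146)² = 4599 + 21316 = 25915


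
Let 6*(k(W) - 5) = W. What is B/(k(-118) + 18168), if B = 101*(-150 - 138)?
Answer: -21816/13615 ≈ -1.6024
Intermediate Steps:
B = -29088 (B = 101*(-288) = -29088)
k(W) = 5 + W/6
B/(k(-118) + 18168) = -29088/((5 + (⅙)*(-118)) + 18168) = -29088/((5 - 59/3) + 18168) = -29088/(-44/3 + 18168) = -29088/54460/3 = -29088*3/54460 = -21816/13615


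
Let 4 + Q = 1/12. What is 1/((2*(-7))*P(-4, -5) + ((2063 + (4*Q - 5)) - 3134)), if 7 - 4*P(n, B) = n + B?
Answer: -3/3443 ≈ -0.00087133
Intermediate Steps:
Q = -47/12 (Q = -4 + 1/12 = -47/12 ≈ -3.9167)
P(n, B) = 7/4 - B/4 - n/4 (P(n, B) = 7/4 - (n + B)/4 = 7/4 - (B + n)/4 = 7/4 + (-B/4 - n/4) = 7/4 - B/4 - n/4)
1/((2*(-7))*P(-4, -5) + ((2063 + (4*Q - 5)) - 3134)) = 1/((2*(-7))*(7/4 - ¼*(-5) - ¼*(-4)) + ((2063 + (4*(-47/12) - 5)) - 3134)) = 1/(-14*(7/4 + 5/4 + 1) + ((2063 + (-47/3 - 5)) - 3134)) = 1/(-14*4 + ((2063 - 62/3) - 3134)) = 1/(-56 + (6127/3 - 3134)) = 1/(-56 - 3275/3) = 1/(-3443/3) = -3/3443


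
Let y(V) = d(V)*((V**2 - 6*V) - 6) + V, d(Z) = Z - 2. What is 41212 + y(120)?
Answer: 1654864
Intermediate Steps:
d(Z) = -2 + Z
y(V) = V + (-2 + V)*(-6 + V**2 - 6*V) (y(V) = (-2 + V)*((V**2 - 6*V) - 6) + V = (-2 + V)*(-6 + V**2 - 6*V) + V = V + (-2 + V)*(-6 + V**2 - 6*V))
41212 + y(120) = 41212 + (12 + 120**3 - 8*120**2 + 7*120) = 41212 + (12 + 1728000 - 8*14400 + 840) = 41212 + (12 + 1728000 - 115200 + 840) = 41212 + 1613652 = 1654864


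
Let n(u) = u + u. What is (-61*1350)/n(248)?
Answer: -41175/248 ≈ -166.03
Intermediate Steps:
n(u) = 2*u
(-61*1350)/n(248) = (-61*1350)/((2*248)) = -82350/496 = -82350*1/496 = -41175/248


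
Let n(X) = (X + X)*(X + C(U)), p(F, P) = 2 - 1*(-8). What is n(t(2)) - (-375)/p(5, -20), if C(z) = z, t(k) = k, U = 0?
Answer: 91/2 ≈ 45.500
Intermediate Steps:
p(F, P) = 10 (p(F, P) = 2 + 8 = 10)
n(X) = 2*X² (n(X) = (X + X)*(X + 0) = (2*X)*X = 2*X²)
n(t(2)) - (-375)/p(5, -20) = 2*2² - (-375)/10 = 2*4 - (-375)/10 = 8 - 1*(-75/2) = 8 + 75/2 = 91/2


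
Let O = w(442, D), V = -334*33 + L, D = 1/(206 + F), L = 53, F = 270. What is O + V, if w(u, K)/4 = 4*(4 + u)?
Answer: -3833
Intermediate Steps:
D = 1/476 (D = 1/(206 + 270) = 1/476 ≈ 0.0021008)
V = -10969 (V = -334*33 + 53 = -11022 + 53 = -10969)
w(u, K) = 64 + 16*u (w(u, K) = 4*(4*(4 + u)) = 4*(16 + 4*u) = 64 + 16*u)
O = 7136 (O = 64 + 16*442 = 64 + 7072 = 7136)
O + V = 7136 - 10969 = -3833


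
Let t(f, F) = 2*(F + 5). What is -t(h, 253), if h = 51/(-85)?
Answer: -516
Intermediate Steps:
h = -3/5 (h = 51*(-1/85) = -3/5 ≈ -0.60000)
t(f, F) = 10 + 2*F (t(f, F) = 2*(5 + F) = 10 + 2*F)
-t(h, 253) = -(10 + 2*253) = -(10 + 506) = -1*516 = -516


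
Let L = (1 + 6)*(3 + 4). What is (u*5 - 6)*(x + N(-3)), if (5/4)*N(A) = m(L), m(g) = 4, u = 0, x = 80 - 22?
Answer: -1836/5 ≈ -367.20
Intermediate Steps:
x = 58
L = 49 (L = 7*7 = 49)
N(A) = 16/5 (N(A) = (4/5)*4 = 16/5)
(u*5 - 6)*(x + N(-3)) = (0*5 - 6)*(58 + 16/5) = (0 - 6)*(306/5) = -6*306/5 = -1836/5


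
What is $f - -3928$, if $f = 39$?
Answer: $3967$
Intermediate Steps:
$f - -3928 = 39 - -3928 = 39 + 3928 = 3967$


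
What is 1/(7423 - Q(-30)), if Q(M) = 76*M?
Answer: 1/9703 ≈ 0.00010306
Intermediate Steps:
1/(7423 - Q(-30)) = 1/(7423 - 76*(-30)) = 1/(7423 - 1*(-2280)) = 1/(7423 + 2280) = 1/9703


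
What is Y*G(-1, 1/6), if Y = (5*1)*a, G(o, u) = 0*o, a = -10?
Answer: 0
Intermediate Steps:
G(o, u) = 0
Y = -50 (Y = (5*1)*(-10) = 5*(-10) = -50)
Y*G(-1, 1/6) = -50*0 = 0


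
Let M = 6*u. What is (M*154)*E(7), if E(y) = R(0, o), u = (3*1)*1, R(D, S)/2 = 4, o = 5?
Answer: 22176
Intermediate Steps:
R(D, S) = 8 (R(D, S) = 2*4 = 8)
u = 3 (u = 3*1 = 3)
E(y) = 8
M = 18 (M = 6*3 = 18)
(M*154)*E(7) = (18*154)*8 = 2772*8 = 22176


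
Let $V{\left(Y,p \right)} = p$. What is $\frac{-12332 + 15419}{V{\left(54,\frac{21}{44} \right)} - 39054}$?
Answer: $- \frac{45276}{572785} \approx -0.079045$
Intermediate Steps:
$\frac{-12332 + 15419}{V{\left(54,\frac{21}{44} \right)} - 39054} = \frac{-12332 + 15419}{\frac{21}{44} - 39054} = \frac{3087}{21 \cdot \frac{1}{44} - 39054} = \frac{3087}{\frac{21}{44} - 39054} = \frac{3087}{- \frac{1718355}{44}} = 3087 \left(- \frac{44}{1718355}\right) = - \frac{45276}{572785}$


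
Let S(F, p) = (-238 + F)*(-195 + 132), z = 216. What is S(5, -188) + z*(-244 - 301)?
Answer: -103041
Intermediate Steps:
S(F, p) = 14994 - 63*F (S(F, p) = (-238 + F)*(-63) = 14994 - 63*F)
S(5, -188) + z*(-244 - 301) = (14994 - 63*5) + 216*(-244 - 301) = (14994 - 315) + 216*(-545) = 14679 - 117720 = -103041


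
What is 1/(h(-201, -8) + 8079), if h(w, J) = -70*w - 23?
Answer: 1/22126 ≈ 4.5196e-5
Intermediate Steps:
h(w, J) = -23 - 70*w
1/(h(-201, -8) + 8079) = 1/((-23 - 70*(-201)) + 8079) = 1/((-23 + 14070) + 8079) = 1/(14047 + 8079) = 1/22126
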